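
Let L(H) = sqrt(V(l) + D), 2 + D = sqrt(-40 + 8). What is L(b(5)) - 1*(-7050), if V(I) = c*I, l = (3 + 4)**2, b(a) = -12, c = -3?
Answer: 7050 + sqrt(-149 + 4*I*sqrt(2)) ≈ 7050.2 + 12.209*I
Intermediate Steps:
l = 49 (l = 7**2 = 49)
V(I) = -3*I
D = -2 + 4*I*sqrt(2) (D = -2 + sqrt(-40 + 8) = -2 + sqrt(-32) = -2 + 4*I*sqrt(2) ≈ -2.0 + 5.6569*I)
L(H) = sqrt(-149 + 4*I*sqrt(2)) (L(H) = sqrt(-3*49 + (-2 + 4*I*sqrt(2))) = sqrt(-147 + (-2 + 4*I*sqrt(2))) = sqrt(-149 + 4*I*sqrt(2)))
L(b(5)) - 1*(-7050) = sqrt(-149 + 4*I*sqrt(2)) - 1*(-7050) = sqrt(-149 + 4*I*sqrt(2)) + 7050 = 7050 + sqrt(-149 + 4*I*sqrt(2))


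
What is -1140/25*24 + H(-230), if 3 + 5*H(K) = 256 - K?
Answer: -4989/5 ≈ -997.80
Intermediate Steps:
H(K) = 253/5 - K/5 (H(K) = -⅗ + (256 - K)/5 = -⅗ + (256/5 - K/5) = 253/5 - K/5)
-1140/25*24 + H(-230) = -1140/25*24 + (253/5 - ⅕*(-230)) = -1140/25*24 + (253/5 + 46) = -60*19/25*24 + 483/5 = -228/5*24 + 483/5 = -5472/5 + 483/5 = -4989/5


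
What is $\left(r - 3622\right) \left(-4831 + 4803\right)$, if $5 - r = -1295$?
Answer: $65016$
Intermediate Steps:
$r = 1300$ ($r = 5 - -1295 = 5 + 1295 = 1300$)
$\left(r - 3622\right) \left(-4831 + 4803\right) = \left(1300 - 3622\right) \left(-4831 + 4803\right) = \left(-2322\right) \left(-28\right) = 65016$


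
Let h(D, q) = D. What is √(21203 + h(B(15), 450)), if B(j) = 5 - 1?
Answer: √21207 ≈ 145.63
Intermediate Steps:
B(j) = 4
√(21203 + h(B(15), 450)) = √(21203 + 4) = √21207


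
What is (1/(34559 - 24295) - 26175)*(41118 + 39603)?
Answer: -21686519923479/10264 ≈ -2.1129e+9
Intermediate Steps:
(1/(34559 - 24295) - 26175)*(41118 + 39603) = (1/10264 - 26175)*80721 = -268660199/10264*80721 = -21686519923479/10264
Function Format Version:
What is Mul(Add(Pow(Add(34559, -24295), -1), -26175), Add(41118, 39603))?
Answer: Rational(-21686519923479, 10264) ≈ -2.1129e+9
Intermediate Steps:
Mul(Add(Pow(Add(34559, -24295), -1), -26175), Add(41118, 39603)) = Mul(Add(Pow(10264, -1), -26175), 80721) = Mul(Add(Rational(1, 10264), -26175), 80721) = Mul(Rational(-268660199, 10264), 80721) = Rational(-21686519923479, 10264)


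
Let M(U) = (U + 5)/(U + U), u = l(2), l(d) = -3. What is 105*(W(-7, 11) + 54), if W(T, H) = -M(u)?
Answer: 5705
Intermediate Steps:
u = -3
M(U) = (5 + U)/(2*U) (M(U) = (5 + U)/((2*U)) = (5 + U)*(1/(2*U)) = (5 + U)/(2*U))
W(T, H) = ⅓ (W(T, H) = -(5 - 3)/(2*(-3)) = -(-1)*2/(2*3) = -1*(-⅓) = ⅓)
105*(W(-7, 11) + 54) = 105*(⅓ + 54) = 105*(163/3) = 5705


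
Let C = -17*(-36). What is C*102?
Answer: 62424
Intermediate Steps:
C = 612
C*102 = 612*102 = 62424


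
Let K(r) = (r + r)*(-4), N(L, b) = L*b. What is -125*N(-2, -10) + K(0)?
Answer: -2500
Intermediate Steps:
K(r) = -8*r (K(r) = (2*r)*(-4) = -8*r)
-125*N(-2, -10) + K(0) = -(-250)*(-10) - 8*0 = -125*20 + 0 = -2500 + 0 = -2500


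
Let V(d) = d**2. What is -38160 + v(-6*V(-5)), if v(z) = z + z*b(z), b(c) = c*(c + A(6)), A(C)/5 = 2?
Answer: -3188310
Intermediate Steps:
A(C) = 10 (A(C) = 5*2 = 10)
b(c) = c*(10 + c) (b(c) = c*(c + 10) = c*(10 + c))
v(z) = z + z**2*(10 + z) (v(z) = z + z*(z*(10 + z)) = z + z**2*(10 + z))
-38160 + v(-6*V(-5)) = -38160 + (-6*(-5)**2)*(1 + (-6*(-5)**2)*(10 - 6*(-5)**2)) = -38160 + (-6*25)*(1 + (-6*25)*(10 - 6*25)) = -38160 - 150*(1 - 150*(10 - 150)) = -38160 - 150*(1 - 150*(-140)) = -38160 - 150*(1 + 21000) = -38160 - 150*21001 = -38160 - 3150150 = -3188310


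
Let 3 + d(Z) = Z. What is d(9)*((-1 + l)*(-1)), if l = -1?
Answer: 12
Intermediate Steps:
d(Z) = -3 + Z
d(9)*((-1 + l)*(-1)) = (-3 + 9)*((-1 - 1)*(-1)) = 6*(-2*(-1)) = 6*2 = 12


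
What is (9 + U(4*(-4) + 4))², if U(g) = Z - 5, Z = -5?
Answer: 1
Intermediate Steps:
U(g) = -10 (U(g) = -5 - 5 = -10)
(9 + U(4*(-4) + 4))² = (9 - 10)² = (-1)² = 1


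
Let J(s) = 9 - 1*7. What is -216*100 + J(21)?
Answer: -21598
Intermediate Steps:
J(s) = 2 (J(s) = 9 - 7 = 2)
-216*100 + J(21) = -216*100 + 2 = -21600 + 2 = -21598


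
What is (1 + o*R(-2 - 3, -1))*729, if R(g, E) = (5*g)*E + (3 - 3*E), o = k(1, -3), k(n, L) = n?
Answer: 23328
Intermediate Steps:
o = 1
R(g, E) = 3 - 3*E + 5*E*g (R(g, E) = 5*E*g + (3 - 3*E) = 3 - 3*E + 5*E*g)
(1 + o*R(-2 - 3, -1))*729 = (1 + 1*(3 - 3*(-1) + 5*(-1)*(-2 - 3)))*729 = (1 + 1*(3 + 3 + 5*(-1)*(-5)))*729 = (1 + 1*(3 + 3 + 25))*729 = (1 + 1*31)*729 = (1 + 31)*729 = 32*729 = 23328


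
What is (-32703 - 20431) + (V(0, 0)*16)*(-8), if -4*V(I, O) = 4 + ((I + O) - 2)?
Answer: -53070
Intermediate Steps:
V(I, O) = -½ - I/4 - O/4 (V(I, O) = -(4 + ((I + O) - 2))/4 = -(4 + (-2 + I + O))/4 = -(2 + I + O)/4 = -½ - I/4 - O/4)
(-32703 - 20431) + (V(0, 0)*16)*(-8) = (-32703 - 20431) + ((-½ - ¼*0 - ¼*0)*16)*(-8) = -53134 + ((-½ + 0 + 0)*16)*(-8) = -53134 - ½*16*(-8) = -53134 - 8*(-8) = -53134 + 64 = -53070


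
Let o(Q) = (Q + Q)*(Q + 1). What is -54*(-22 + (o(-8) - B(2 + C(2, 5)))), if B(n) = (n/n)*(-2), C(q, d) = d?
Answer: -4968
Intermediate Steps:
B(n) = -2 (B(n) = 1*(-2) = -2)
o(Q) = 2*Q*(1 + Q) (o(Q) = (2*Q)*(1 + Q) = 2*Q*(1 + Q))
-54*(-22 + (o(-8) - B(2 + C(2, 5)))) = -54*(-22 + (2*(-8)*(1 - 8) - 1*(-2))) = -54*(-22 + (2*(-8)*(-7) + 2)) = -54*(-22 + (112 + 2)) = -54*(-22 + 114) = -54*92 = -4968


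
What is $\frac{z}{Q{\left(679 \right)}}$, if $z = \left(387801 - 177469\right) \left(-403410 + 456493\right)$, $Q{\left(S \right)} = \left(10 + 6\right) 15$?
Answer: $\frac{2791263389}{60} \approx 4.6521 \cdot 10^{7}$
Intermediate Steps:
$Q{\left(S \right)} = 240$ ($Q{\left(S \right)} = 16 \cdot 15 = 240$)
$z = 11165053556$ ($z = 210332 \cdot 53083 = 11165053556$)
$\frac{z}{Q{\left(679 \right)}} = \frac{11165053556}{240} = 11165053556 \cdot \frac{1}{240} = \frac{2791263389}{60}$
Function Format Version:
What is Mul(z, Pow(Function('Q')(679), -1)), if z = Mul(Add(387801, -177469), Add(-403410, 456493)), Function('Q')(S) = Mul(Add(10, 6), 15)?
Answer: Rational(2791263389, 60) ≈ 4.6521e+7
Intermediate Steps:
Function('Q')(S) = 240 (Function('Q')(S) = Mul(16, 15) = 240)
z = 11165053556 (z = Mul(210332, 53083) = 11165053556)
Mul(z, Pow(Function('Q')(679), -1)) = Mul(11165053556, Pow(240, -1)) = Mul(11165053556, Rational(1, 240)) = Rational(2791263389, 60)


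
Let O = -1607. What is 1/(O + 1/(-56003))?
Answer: -56003/89996822 ≈ -0.00062228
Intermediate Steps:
1/(O + 1/(-56003)) = 1/(-1607 + 1/(-56003)) = 1/(-1607 - 1/56003) = 1/(-89996822/56003) = -56003/89996822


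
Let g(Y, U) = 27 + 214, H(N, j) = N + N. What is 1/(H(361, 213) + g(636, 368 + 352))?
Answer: 1/963 ≈ 0.0010384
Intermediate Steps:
H(N, j) = 2*N
g(Y, U) = 241
1/(H(361, 213) + g(636, 368 + 352)) = 1/(2*361 + 241) = 1/(722 + 241) = 1/963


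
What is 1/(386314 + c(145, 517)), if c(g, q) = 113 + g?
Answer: 1/386572 ≈ 2.5868e-6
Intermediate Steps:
1/(386314 + c(145, 517)) = 1/(386314 + (113 + 145)) = 1/(386314 + 258) = 1/386572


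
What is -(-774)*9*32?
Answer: 222912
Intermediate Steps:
-(-774)*9*32 = -86*(-81)*32 = 6966*32 = 222912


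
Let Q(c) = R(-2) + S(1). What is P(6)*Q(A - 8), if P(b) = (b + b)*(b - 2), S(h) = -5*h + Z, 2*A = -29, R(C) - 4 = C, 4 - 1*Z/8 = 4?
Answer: -144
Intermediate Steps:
Z = 0 (Z = 32 - 8*4 = 32 - 32 = 0)
R(C) = 4 + C
A = -29/2 (A = (1/2)*(-29) = -29/2 ≈ -14.500)
S(h) = -5*h (S(h) = -5*h + 0 = -5*h)
P(b) = 2*b*(-2 + b) (P(b) = (2*b)*(-2 + b) = 2*b*(-2 + b))
Q(c) = -3 (Q(c) = (4 - 2) - 5*1 = 2 - 5 = -3)
P(6)*Q(A - 8) = (2*6*(-2 + 6))*(-3) = (2*6*4)*(-3) = 48*(-3) = -144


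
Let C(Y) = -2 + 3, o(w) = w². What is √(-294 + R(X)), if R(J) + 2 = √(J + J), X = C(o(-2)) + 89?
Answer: √(-296 + 6*√5) ≈ 16.81*I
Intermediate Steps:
C(Y) = 1
X = 90 (X = 1 + 89 = 90)
R(J) = -2 + √2*√J (R(J) = -2 + √(J + J) = -2 + √(2*J) = -2 + √2*√J)
√(-294 + R(X)) = √(-294 + (-2 + √2*√90)) = √(-294 + (-2 + √2*(3*√10))) = √(-294 + (-2 + 6*√5)) = √(-296 + 6*√5)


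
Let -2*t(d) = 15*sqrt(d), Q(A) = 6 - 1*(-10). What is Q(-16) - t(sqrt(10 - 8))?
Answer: 16 + 15*2**(1/4)/2 ≈ 24.919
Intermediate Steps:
Q(A) = 16 (Q(A) = 6 + 10 = 16)
t(d) = -15*sqrt(d)/2
Q(-16) - t(sqrt(10 - 8)) = 16 - (-15)*sqrt(sqrt(10 - 8))/2 = 16 - (-15)*sqrt(sqrt(2))/2 = 16 - (-15)*2**(1/4)/2 = 16 + 15*2**(1/4)/2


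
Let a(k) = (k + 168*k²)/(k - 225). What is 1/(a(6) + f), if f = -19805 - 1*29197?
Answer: -73/3579164 ≈ -2.0396e-5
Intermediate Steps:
f = -49002 (f = -19805 - 29197 = -49002)
a(k) = (k + 168*k²)/(-225 + k)
1/(a(6) + f) = 1/(6*(1 + 168*6)/(-225 + 6) - 49002) = 1/(6*(1 + 1008)/(-219) - 49002) = 1/(6*(-1/219)*1009 - 49002) = 1/(-2018/73 - 49002) = 1/(-3579164/73) = -73/3579164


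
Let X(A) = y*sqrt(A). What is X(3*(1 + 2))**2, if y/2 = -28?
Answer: 28224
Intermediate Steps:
y = -56 (y = 2*(-28) = -56)
X(A) = -56*sqrt(A)
X(3*(1 + 2))**2 = (-56*sqrt(3)*sqrt(1 + 2))**2 = (-56*sqrt(3*3))**2 = (-56*sqrt(9))**2 = (-56*3)**2 = (-168)**2 = 28224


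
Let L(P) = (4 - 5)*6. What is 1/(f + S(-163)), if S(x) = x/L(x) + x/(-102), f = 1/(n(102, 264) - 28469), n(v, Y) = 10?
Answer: 483803/13916434 ≈ 0.034765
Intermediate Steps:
L(P) = -6 (L(P) = -1*6 = -6)
f = -1/28459 (f = 1/(10 - 28469) = 1/(-28459) = -1/28459 ≈ -3.5138e-5)
S(x) = -3*x/17 (S(x) = x/(-6) + x/(-102) = x*(-1/6) + x*(-1/102) = -x/6 - x/102 = -3*x/17)
1/(f + S(-163)) = 1/(-1/28459 - 3/17*(-163)) = 1/(-1/28459 + 489/17) = 1/(13916434/483803) = 483803/13916434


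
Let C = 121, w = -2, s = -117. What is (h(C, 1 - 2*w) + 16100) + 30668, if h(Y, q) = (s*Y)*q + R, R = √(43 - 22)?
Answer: -24017 + √21 ≈ -24012.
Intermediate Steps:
R = √21 ≈ 4.5826
h(Y, q) = √21 - 117*Y*q (h(Y, q) = (-117*Y)*q + √21 = -117*Y*q + √21 = √21 - 117*Y*q)
(h(C, 1 - 2*w) + 16100) + 30668 = ((√21 - 117*121*(1 - 2*(-2))) + 16100) + 30668 = ((√21 - 117*121*(1 + 4)) + 16100) + 30668 = ((√21 - 117*121*5) + 16100) + 30668 = ((√21 - 70785) + 16100) + 30668 = ((-70785 + √21) + 16100) + 30668 = (-54685 + √21) + 30668 = -24017 + √21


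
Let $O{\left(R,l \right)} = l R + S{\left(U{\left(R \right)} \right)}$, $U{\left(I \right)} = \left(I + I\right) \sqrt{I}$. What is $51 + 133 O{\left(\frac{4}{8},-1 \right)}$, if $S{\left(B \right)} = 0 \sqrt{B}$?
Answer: $- \frac{31}{2} \approx -15.5$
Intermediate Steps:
$U{\left(I \right)} = 2 I^{\frac{3}{2}}$ ($U{\left(I \right)} = 2 I \sqrt{I} = 2 I^{\frac{3}{2}}$)
$S{\left(B \right)} = 0$
$O{\left(R,l \right)} = R l$ ($O{\left(R,l \right)} = l R + 0 = R l + 0 = R l$)
$51 + 133 O{\left(\frac{4}{8},-1 \right)} = 51 + 133 \cdot \frac{4}{8} \left(-1\right) = 51 + 133 \cdot 4 \cdot \frac{1}{8} \left(-1\right) = 51 + 133 \cdot \frac{1}{2} \left(-1\right) = 51 + 133 \left(- \frac{1}{2}\right) = 51 - \frac{133}{2} = - \frac{31}{2}$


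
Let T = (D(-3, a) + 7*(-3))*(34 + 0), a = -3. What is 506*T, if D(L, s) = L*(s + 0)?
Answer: -206448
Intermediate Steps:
D(L, s) = L*s
T = -408 (T = (-3*(-3) + 7*(-3))*(34 + 0) = (9 - 21)*34 = -12*34 = -408)
506*T = 506*(-408) = -206448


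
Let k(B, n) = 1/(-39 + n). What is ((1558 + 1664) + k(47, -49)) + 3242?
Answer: 568831/88 ≈ 6464.0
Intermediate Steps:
((1558 + 1664) + k(47, -49)) + 3242 = ((1558 + 1664) + 1/(-39 - 49)) + 3242 = (3222 + 1/(-88)) + 3242 = (3222 - 1/88) + 3242 = 283535/88 + 3242 = 568831/88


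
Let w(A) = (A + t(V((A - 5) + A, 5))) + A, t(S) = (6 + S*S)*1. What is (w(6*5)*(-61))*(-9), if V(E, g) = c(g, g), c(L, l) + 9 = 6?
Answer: 41175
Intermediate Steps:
c(L, l) = -3 (c(L, l) = -9 + 6 = -3)
V(E, g) = -3
t(S) = 6 + S**2 (t(S) = (6 + S**2)*1 = 6 + S**2)
w(A) = 15 + 2*A (w(A) = (A + (6 + (-3)**2)) + A = (A + (6 + 9)) + A = (A + 15) + A = (15 + A) + A = 15 + 2*A)
(w(6*5)*(-61))*(-9) = ((15 + 2*(6*5))*(-61))*(-9) = ((15 + 2*30)*(-61))*(-9) = ((15 + 60)*(-61))*(-9) = (75*(-61))*(-9) = -4575*(-9) = 41175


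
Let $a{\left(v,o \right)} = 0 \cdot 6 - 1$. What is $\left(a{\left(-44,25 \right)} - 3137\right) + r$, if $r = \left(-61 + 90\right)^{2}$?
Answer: $-2297$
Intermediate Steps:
$a{\left(v,o \right)} = -1$ ($a{\left(v,o \right)} = 0 - 1 = -1$)
$r = 841$ ($r = 29^{2} = 841$)
$\left(a{\left(-44,25 \right)} - 3137\right) + r = \left(-1 - 3137\right) + 841 = -3138 + 841 = -2297$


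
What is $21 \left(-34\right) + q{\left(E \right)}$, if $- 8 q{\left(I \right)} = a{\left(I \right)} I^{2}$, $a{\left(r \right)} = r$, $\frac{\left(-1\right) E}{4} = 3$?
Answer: $-498$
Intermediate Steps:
$E = -12$ ($E = \left(-4\right) 3 = -12$)
$q{\left(I \right)} = - \frac{I^{3}}{8}$ ($q{\left(I \right)} = - \frac{I I^{2}}{8} = - \frac{I^{3}}{8}$)
$21 \left(-34\right) + q{\left(E \right)} = 21 \left(-34\right) - \frac{\left(-12\right)^{3}}{8} = -714 - -216 = -714 + 216 = -498$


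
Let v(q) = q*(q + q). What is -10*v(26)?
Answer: -13520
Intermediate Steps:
v(q) = 2*q**2 (v(q) = q*(2*q) = 2*q**2)
-10*v(26) = -20*26**2 = -20*676 = -10*1352 = -13520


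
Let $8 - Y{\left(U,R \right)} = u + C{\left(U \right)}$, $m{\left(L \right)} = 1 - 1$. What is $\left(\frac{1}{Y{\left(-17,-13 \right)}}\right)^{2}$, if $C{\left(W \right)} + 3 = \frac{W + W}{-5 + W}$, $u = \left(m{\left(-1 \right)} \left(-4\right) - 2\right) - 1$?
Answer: $\frac{121}{18769} \approx 0.0064468$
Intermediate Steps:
$m{\left(L \right)} = 0$ ($m{\left(L \right)} = 1 - 1 = 0$)
$u = -3$ ($u = \left(0 \left(-4\right) - 2\right) - 1 = \left(0 - 2\right) - 1 = -2 - 1 = -3$)
$C{\left(W \right)} = -3 + \frac{2 W}{-5 + W}$ ($C{\left(W \right)} = -3 + \frac{W + W}{-5 + W} = -3 + \frac{2 W}{-5 + W}$)
$Y{\left(U,R \right)} = 11 - \frac{15 - U}{-5 + U}$ ($Y{\left(U,R \right)} = 8 - \left(-3 + \frac{15 - U}{-5 + U}\right) = 11 - \frac{15 - U}{-5 + U}$)
$\left(\frac{1}{Y{\left(-17,-13 \right)}}\right)^{2} = \left(\frac{1}{2 \frac{1}{-5 - 17} \left(-35 + 6 \left(-17\right)\right)}\right)^{2} = \left(\frac{1}{2 \frac{1}{-22} \left(-35 - 102\right)}\right)^{2} = \left(\frac{1}{2 \left(- \frac{1}{22}\right) \left(-137\right)}\right)^{2} = \left(\frac{1}{\frac{137}{11}}\right)^{2} = \left(\frac{11}{137}\right)^{2} = \frac{121}{18769}$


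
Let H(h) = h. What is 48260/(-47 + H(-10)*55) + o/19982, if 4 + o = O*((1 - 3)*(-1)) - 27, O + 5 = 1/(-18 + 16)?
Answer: -482178197/5964627 ≈ -80.840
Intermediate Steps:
O = -11/2 (O = -5 + 1/(-18 + 16) = -5 + 1/(-2) = -5 - ½ = -11/2 ≈ -5.5000)
o = -42 (o = -4 + (-11*(1 - 3)*(-1)/2 - 27) = -4 + (-(-11)*(-1) - 27) = -4 + (-11/2*2 - 27) = -4 + (-11 - 27) = -4 - 38 = -42)
48260/(-47 + H(-10)*55) + o/19982 = 48260/(-47 - 10*55) - 42/19982 = 48260/(-47 - 550) - 42*1/19982 = 48260/(-597) - 21/9991 = 48260*(-1/597) - 21/9991 = -48260/597 - 21/9991 = -482178197/5964627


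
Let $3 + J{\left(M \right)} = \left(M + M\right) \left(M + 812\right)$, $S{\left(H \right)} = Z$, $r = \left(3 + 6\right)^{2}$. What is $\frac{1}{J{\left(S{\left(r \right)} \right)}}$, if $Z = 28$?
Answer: $\frac{1}{47037} \approx 2.126 \cdot 10^{-5}$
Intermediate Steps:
$r = 81$ ($r = 9^{2} = 81$)
$S{\left(H \right)} = 28$
$J{\left(M \right)} = -3 + 2 M \left(812 + M\right)$ ($J{\left(M \right)} = -3 + \left(M + M\right) \left(M + 812\right) = -3 + 2 M \left(812 + M\right)$)
$\frac{1}{J{\left(S{\left(r \right)} \right)}} = \frac{1}{-3 + 2 \cdot 28^{2} + 1624 \cdot 28} = \frac{1}{-3 + 2 \cdot 784 + 45472} = \frac{1}{-3 + 1568 + 45472} = \frac{1}{47037}$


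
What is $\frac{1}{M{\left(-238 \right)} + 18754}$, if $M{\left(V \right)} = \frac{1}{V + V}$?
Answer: $\frac{476}{8926903} \approx 5.3322 \cdot 10^{-5}$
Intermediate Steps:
$M{\left(V \right)} = \frac{1}{2 V}$
$\frac{1}{M{\left(-238 \right)} + 18754} = \frac{1}{\frac{1}{2 \left(-238\right)} + 18754} = \frac{1}{\frac{1}{2} \left(- \frac{1}{238}\right) + 18754} = \frac{1}{- \frac{1}{476} + 18754} = \frac{1}{\frac{8926903}{476}} = \frac{476}{8926903}$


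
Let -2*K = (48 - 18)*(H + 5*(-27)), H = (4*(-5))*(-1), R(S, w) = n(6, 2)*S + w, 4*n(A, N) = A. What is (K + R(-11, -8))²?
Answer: 11566801/4 ≈ 2.8917e+6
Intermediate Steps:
n(A, N) = A/4
R(S, w) = w + 3*S/2 (R(S, w) = ((¼)*6)*S + w = 3*S/2 + w = w + 3*S/2)
H = 20 (H = -20*(-1) = 20)
K = 1725 (K = -(48 - 18)*(20 + 5*(-27))/2 = -15*(20 - 135) = -15*(-115) = -½*(-3450) = 1725)
(K + R(-11, -8))² = (1725 + (-8 + (3/2)*(-11)))² = (1725 + (-8 - 33/2))² = (1725 - 49/2)² = (3401/2)² = 11566801/4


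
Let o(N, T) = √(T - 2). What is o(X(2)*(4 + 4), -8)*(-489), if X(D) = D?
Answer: -489*I*√10 ≈ -1546.4*I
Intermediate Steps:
o(N, T) = √(-2 + T)
o(X(2)*(4 + 4), -8)*(-489) = √(-2 - 8)*(-489) = √(-10)*(-489) = (I*√10)*(-489) = -489*I*√10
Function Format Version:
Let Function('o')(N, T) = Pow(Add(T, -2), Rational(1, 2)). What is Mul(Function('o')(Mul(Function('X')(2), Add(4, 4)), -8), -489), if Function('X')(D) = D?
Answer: Mul(-489, I, Pow(10, Rational(1, 2))) ≈ Mul(-1546.4, I)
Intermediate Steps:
Function('o')(N, T) = Pow(Add(-2, T), Rational(1, 2))
Mul(Function('o')(Mul(Function('X')(2), Add(4, 4)), -8), -489) = Mul(Pow(Add(-2, -8), Rational(1, 2)), -489) = Mul(Pow(-10, Rational(1, 2)), -489) = Mul(Mul(I, Pow(10, Rational(1, 2))), -489) = Mul(-489, I, Pow(10, Rational(1, 2)))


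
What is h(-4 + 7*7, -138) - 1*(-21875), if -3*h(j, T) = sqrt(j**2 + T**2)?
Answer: 21875 - sqrt(2341) ≈ 21827.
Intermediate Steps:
h(j, T) = -sqrt(T**2 + j**2)/3 (h(j, T) = -sqrt(j**2 + T**2)/3 = -sqrt(T**2 + j**2)/3)
h(-4 + 7*7, -138) - 1*(-21875) = -sqrt((-138)**2 + (-4 + 7*7)**2)/3 - 1*(-21875) = -sqrt(19044 + (-4 + 49)**2)/3 + 21875 = -sqrt(19044 + 45**2)/3 + 21875 = -sqrt(19044 + 2025)/3 + 21875 = -sqrt(2341) + 21875 = 21875 - sqrt(2341)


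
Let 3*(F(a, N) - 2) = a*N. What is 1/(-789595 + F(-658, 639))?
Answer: -1/929747 ≈ -1.0756e-6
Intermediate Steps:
F(a, N) = 2 + N*a/3 (F(a, N) = 2 + (a*N)/3 = 2 + (N*a)/3 = 2 + N*a/3)
1/(-789595 + F(-658, 639)) = 1/(-789595 + (2 + (1/3)*639*(-658))) = 1/(-789595 + (2 - 140154)) = 1/(-789595 - 140152) = 1/(-929747) = -1/929747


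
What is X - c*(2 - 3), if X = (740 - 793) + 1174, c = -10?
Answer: 1111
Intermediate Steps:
X = 1121 (X = -53 + 1174 = 1121)
X - c*(2 - 3) = 1121 - (-10)*(2 - 3) = 1121 - (-10)*(-1) = 1121 - 1*10 = 1121 - 10 = 1111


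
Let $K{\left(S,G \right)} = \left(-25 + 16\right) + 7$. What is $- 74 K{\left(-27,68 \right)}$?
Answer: $148$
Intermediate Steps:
$K{\left(S,G \right)} = -2$ ($K{\left(S,G \right)} = -9 + 7 = -2$)
$- 74 K{\left(-27,68 \right)} = \left(-74\right) \left(-2\right) = 148$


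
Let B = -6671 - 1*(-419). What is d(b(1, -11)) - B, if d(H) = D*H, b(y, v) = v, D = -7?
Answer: 6329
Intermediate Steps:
d(H) = -7*H
B = -6252 (B = -6671 + 419 = -6252)
d(b(1, -11)) - B = -7*(-11) - 1*(-6252) = 77 + 6252 = 6329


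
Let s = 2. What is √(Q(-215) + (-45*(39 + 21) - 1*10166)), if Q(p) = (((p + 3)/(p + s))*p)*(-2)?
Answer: I*√564300474/213 ≈ 111.53*I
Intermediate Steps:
Q(p) = -2*p*(3 + p)/(2 + p) (Q(p) = (((p + 3)/(p + 2))*p)*(-2) = (((3 + p)/(2 + p))*p)*(-2) = (p*(3 + p)/(2 + p))*(-2) = -2*p*(3 + p)/(2 + p))
√(Q(-215) + (-45*(39 + 21) - 1*10166)) = √(-2*(-215)*(3 - 215)/(2 - 215) + (-45*(39 + 21) - 1*10166)) = √(-2*(-215)*(-212)/(-213) + (-45*60 - 10166)) = √(-2*(-215)*(-1/213)*(-212) + (-2700 - 10166)) = √(91160/213 - 12866) = √(-2649298/213) = I*√564300474/213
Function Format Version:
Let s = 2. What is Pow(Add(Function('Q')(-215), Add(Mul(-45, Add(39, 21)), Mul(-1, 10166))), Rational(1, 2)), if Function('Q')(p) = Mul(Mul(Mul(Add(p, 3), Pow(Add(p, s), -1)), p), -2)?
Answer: Mul(Rational(1, 213), I, Pow(564300474, Rational(1, 2))) ≈ Mul(111.53, I)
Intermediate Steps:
Function('Q')(p) = Mul(-2, p, Pow(Add(2, p), -1), Add(3, p)) (Function('Q')(p) = Mul(Mul(Mul(Add(p, 3), Pow(Add(p, 2), -1)), p), -2) = Mul(Mul(Mul(Add(3, p), Pow(Add(2, p), -1)), p), -2) = Mul(Mul(Mul(Pow(Add(2, p), -1), Add(3, p)), p), -2) = Mul(Mul(p, Pow(Add(2, p), -1), Add(3, p)), -2) = Mul(-2, p, Pow(Add(2, p), -1), Add(3, p)))
Pow(Add(Function('Q')(-215), Add(Mul(-45, Add(39, 21)), Mul(-1, 10166))), Rational(1, 2)) = Pow(Add(Mul(-2, -215, Pow(Add(2, -215), -1), Add(3, -215)), Add(Mul(-45, Add(39, 21)), Mul(-1, 10166))), Rational(1, 2)) = Pow(Add(Mul(-2, -215, Pow(-213, -1), -212), Add(Mul(-45, 60), -10166)), Rational(1, 2)) = Pow(Add(Mul(-2, -215, Rational(-1, 213), -212), Add(-2700, -10166)), Rational(1, 2)) = Pow(Add(Rational(91160, 213), -12866), Rational(1, 2)) = Pow(Rational(-2649298, 213), Rational(1, 2)) = Mul(Rational(1, 213), I, Pow(564300474, Rational(1, 2)))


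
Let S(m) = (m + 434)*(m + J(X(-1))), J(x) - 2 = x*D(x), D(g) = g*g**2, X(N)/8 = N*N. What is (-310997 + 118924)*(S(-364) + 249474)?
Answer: -98121260342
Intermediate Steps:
X(N) = 8*N**2 (X(N) = 8*(N*N) = 8*N**2)
D(g) = g**3
J(x) = 2 + x**4 (J(x) = 2 + x*x**3 = 2 + x**4)
S(m) = (434 + m)*(4098 + m) (S(m) = (m + 434)*(m + (2 + (8*(-1)**2)**4)) = (434 + m)*(m + (2 + (8*1)**4)) = (434 + m)*(m + (2 + 8**4)) = (434 + m)*(m + (2 + 4096)) = (434 + m)*(m + 4098) = (434 + m)*(4098 + m))
(-310997 + 118924)*(S(-364) + 249474) = (-310997 + 118924)*((1778532 + (-364)**2 + 4532*(-364)) + 249474) = -192073*((1778532 + 132496 - 1649648) + 249474) = -192073*(261380 + 249474) = -192073*510854 = -98121260342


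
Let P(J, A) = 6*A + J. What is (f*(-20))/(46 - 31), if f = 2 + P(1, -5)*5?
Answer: 572/3 ≈ 190.67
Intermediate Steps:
P(J, A) = J + 6*A
f = -143 (f = 2 + (1 + 6*(-5))*5 = 2 + (1 - 30)*5 = 2 - 29*5 = 2 - 145 = -143)
(f*(-20))/(46 - 31) = (-143*(-20))/(46 - 31) = 2860/15 = 2860*(1/15) = 572/3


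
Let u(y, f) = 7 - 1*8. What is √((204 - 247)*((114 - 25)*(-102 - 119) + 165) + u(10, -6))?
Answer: √838671 ≈ 915.79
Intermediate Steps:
u(y, f) = -1 (u(y, f) = 7 - 8 = -1)
√((204 - 247)*((114 - 25)*(-102 - 119) + 165) + u(10, -6)) = √((204 - 247)*((114 - 25)*(-102 - 119) + 165) - 1) = √(-43*(89*(-221) + 165) - 1) = √(-43*(-19669 + 165) - 1) = √(-43*(-19504) - 1) = √(838672 - 1) = √838671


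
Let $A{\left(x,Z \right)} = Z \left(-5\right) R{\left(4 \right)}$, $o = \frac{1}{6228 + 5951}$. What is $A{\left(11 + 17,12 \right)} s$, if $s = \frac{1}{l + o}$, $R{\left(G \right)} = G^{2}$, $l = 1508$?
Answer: $- \frac{11691840}{18365933} \approx -0.6366$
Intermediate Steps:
$o = \frac{1}{12179} \approx 8.2109 \cdot 10^{-5}$
$s = \frac{12179}{18365933}$ ($s = \frac{1}{1508 + \frac{1}{12179}} = \frac{1}{\frac{18365933}{12179}} = \frac{12179}{18365933} \approx 0.00066313$)
$A{\left(x,Z \right)} = - 80 Z$ ($A{\left(x,Z \right)} = Z \left(-5\right) 4^{2} = - 5 Z 16 = - 80 Z$)
$A{\left(11 + 17,12 \right)} s = \left(-80\right) 12 \cdot \frac{12179}{18365933} = \left(-960\right) \frac{12179}{18365933} = - \frac{11691840}{18365933}$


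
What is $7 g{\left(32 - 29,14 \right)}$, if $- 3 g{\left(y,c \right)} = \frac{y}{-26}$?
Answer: $\frac{7}{26} \approx 0.26923$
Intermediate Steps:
$g{\left(y,c \right)} = \frac{y}{78}$ ($g{\left(y,c \right)} = - \frac{y \frac{1}{-26}}{3} = - \frac{y \left(- \frac{1}{26}\right)}{3} = - \frac{\left(- \frac{1}{26}\right) y}{3} = \frac{y}{78}$)
$7 g{\left(32 - 29,14 \right)} = 7 \frac{32 - 29}{78} = 7 \cdot \frac{1}{78} \cdot 3 = 7 \cdot \frac{1}{26} = \frac{7}{26}$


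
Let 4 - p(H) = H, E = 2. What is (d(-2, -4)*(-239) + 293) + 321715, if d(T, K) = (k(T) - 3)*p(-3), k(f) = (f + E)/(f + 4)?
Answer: 327027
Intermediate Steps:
p(H) = 4 - H
k(f) = (2 + f)/(4 + f) (k(f) = (f + 2)/(f + 4) = (2 + f)/(4 + f))
d(T, K) = -21 + 7*(2 + T)/(4 + T) (d(T, K) = ((2 + T)/(4 + T) - 3)*(4 - 1*(-3)) = (-3 + (2 + T)/(4 + T))*(4 + 3) = (-3 + (2 + T)/(4 + T))*7 = -21 + 7*(2 + T)/(4 + T))
(d(-2, -4)*(-239) + 293) + 321715 = ((14*(-5 - 1*(-2))/(4 - 2))*(-239) + 293) + 321715 = ((14*(-5 + 2)/2)*(-239) + 293) + 321715 = ((14*(½)*(-3))*(-239) + 293) + 321715 = (-21*(-239) + 293) + 321715 = (5019 + 293) + 321715 = 5312 + 321715 = 327027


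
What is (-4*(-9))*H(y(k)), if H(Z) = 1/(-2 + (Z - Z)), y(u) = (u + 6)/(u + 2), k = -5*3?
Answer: -18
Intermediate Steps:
k = -15
y(u) = (6 + u)/(2 + u)
H(Z) = -½ (H(Z) = 1/(-2 + 0) = 1/(-2) = -½)
(-4*(-9))*H(y(k)) = -4*(-9)*(-½) = 36*(-½) = -18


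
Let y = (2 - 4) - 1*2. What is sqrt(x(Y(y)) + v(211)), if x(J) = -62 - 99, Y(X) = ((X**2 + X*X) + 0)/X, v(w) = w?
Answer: 5*sqrt(2) ≈ 7.0711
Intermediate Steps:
y = -4 (y = -2 - 2 = -4)
Y(X) = 2*X (Y(X) = ((X**2 + X**2) + 0)/X = (2*X**2 + 0)/X = (2*X**2)/X = 2*X)
x(J) = -161
sqrt(x(Y(y)) + v(211)) = sqrt(-161 + 211) = sqrt(50) = 5*sqrt(2)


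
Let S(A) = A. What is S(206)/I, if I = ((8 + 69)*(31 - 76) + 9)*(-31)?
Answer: 103/53568 ≈ 0.0019228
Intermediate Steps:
I = 107136 (I = (77*(-45) + 9)*(-31) = (-3465 + 9)*(-31) = -3456*(-31) = 107136)
S(206)/I = 206/107136 = 206*(1/107136) = 103/53568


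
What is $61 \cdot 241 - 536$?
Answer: $14165$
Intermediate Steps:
$61 \cdot 241 - 536 = 14701 - 536 = 14165$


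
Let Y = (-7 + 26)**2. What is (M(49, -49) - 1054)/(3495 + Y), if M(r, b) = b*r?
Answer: -3455/3856 ≈ -0.89601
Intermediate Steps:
Y = 361 (Y = 19**2 = 361)
(M(49, -49) - 1054)/(3495 + Y) = (-49*49 - 1054)/(3495 + 361) = (-2401 - 1054)/3856 = -3455*1/3856 = -3455/3856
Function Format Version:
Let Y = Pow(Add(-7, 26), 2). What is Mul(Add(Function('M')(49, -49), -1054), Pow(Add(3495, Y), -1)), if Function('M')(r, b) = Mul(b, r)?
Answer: Rational(-3455, 3856) ≈ -0.89601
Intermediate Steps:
Y = 361 (Y = Pow(19, 2) = 361)
Mul(Add(Function('M')(49, -49), -1054), Pow(Add(3495, Y), -1)) = Mul(Add(Mul(-49, 49), -1054), Pow(Add(3495, 361), -1)) = Mul(Add(-2401, -1054), Pow(3856, -1)) = Mul(-3455, Rational(1, 3856)) = Rational(-3455, 3856)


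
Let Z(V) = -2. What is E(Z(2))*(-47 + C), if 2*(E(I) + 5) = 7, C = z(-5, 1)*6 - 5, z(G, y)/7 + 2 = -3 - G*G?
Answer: 1968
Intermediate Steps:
z(G, y) = -35 - 7*G² (z(G, y) = -14 + 7*(-3 - G*G) = -14 + 7*(-3 - G²) = -14 + (-21 - 7*G²) = -35 - 7*G²)
C = -1265 (C = (-35 - 7*(-5)²)*6 - 5 = (-35 - 7*25)*6 - 5 = (-35 - 175)*6 - 5 = -210*6 - 5 = -1260 - 5 = -1265)
E(I) = -3/2 (E(I) = -5 + (½)*7 = -5 + 7/2 = -3/2)
E(Z(2))*(-47 + C) = -3*(-47 - 1265)/2 = -3/2*(-1312) = 1968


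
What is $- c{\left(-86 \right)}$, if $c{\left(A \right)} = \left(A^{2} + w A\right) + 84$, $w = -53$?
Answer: $-12038$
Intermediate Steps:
$c{\left(A \right)} = 84 + A^{2} - 53 A$ ($c{\left(A \right)} = \left(A^{2} - 53 A\right) + 84 = 84 + A^{2} - 53 A$)
$- c{\left(-86 \right)} = - (84 + \left(-86\right)^{2} - -4558) = - (84 + 7396 + 4558) = \left(-1\right) 12038 = -12038$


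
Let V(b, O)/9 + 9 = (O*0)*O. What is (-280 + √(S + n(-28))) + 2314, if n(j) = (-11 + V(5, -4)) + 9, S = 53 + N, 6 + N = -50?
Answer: 2034 + I*√86 ≈ 2034.0 + 9.2736*I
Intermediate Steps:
N = -56 (N = -6 - 50 = -56)
V(b, O) = -81 (V(b, O) = -81 + 9*((O*0)*O) = -81 + 9*(0*O) = -81 + 9*0 = -81 + 0 = -81)
S = -3 (S = 53 - 56 = -3)
n(j) = -83 (n(j) = (-11 - 81) + 9 = -92 + 9 = -83)
(-280 + √(S + n(-28))) + 2314 = (-280 + √(-3 - 83)) + 2314 = (-280 + √(-86)) + 2314 = (-280 + I*√86) + 2314 = 2034 + I*√86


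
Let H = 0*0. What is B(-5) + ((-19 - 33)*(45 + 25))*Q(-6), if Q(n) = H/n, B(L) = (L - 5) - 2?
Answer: -12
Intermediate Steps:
H = 0
B(L) = -7 + L (B(L) = (-5 + L) - 2 = -7 + L)
Q(n) = 0 (Q(n) = 0/n = 0)
B(-5) + ((-19 - 33)*(45 + 25))*Q(-6) = (-7 - 5) + ((-19 - 33)*(45 + 25))*0 = -12 - 52*70*0 = -12 - 3640*0 = -12 + 0 = -12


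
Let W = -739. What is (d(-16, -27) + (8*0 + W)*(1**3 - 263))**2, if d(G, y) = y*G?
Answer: 37655402500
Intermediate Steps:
d(G, y) = G*y
(d(-16, -27) + (8*0 + W)*(1**3 - 263))**2 = (-16*(-27) + (8*0 - 739)*(1**3 - 263))**2 = (432 + (0 - 739)*(1 - 263))**2 = (432 - 739*(-262))**2 = (432 + 193618)**2 = 194050**2 = 37655402500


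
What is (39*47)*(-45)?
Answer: -82485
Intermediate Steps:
(39*47)*(-45) = 1833*(-45) = -82485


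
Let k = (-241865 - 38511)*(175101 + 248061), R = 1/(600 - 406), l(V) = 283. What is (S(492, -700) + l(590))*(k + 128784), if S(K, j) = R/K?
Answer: -133533141958517020/3977 ≈ -3.3576e+13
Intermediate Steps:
R = 1/194 ≈ 0.0051546
S(K, j) = 1/(194*K)
k = -118644468912 (k = -280376*423162 = -118644468912)
(S(492, -700) + l(590))*(k + 128784) = ((1/194)/492 + 283)*(-118644468912 + 128784) = ((1/194)*(1/492) + 283)*(-118644340128) = (1/95448 + 283)*(-118644340128) = (27011785/95448)*(-118644340128) = -133533141958517020/3977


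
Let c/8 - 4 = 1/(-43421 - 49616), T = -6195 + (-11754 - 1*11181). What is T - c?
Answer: -2713144986/93037 ≈ -29162.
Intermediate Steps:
T = -29130 (T = -6195 + (-11754 - 11181) = -6195 - 22935 = -29130)
c = 2977176/93037 (c = 32 + 8/(-43421 - 49616) = 32 + 8/(-93037) = 32 + 8*(-1/93037) = 32 - 8/93037 = 2977176/93037 ≈ 32.000)
T - c = -29130 - 1*2977176/93037 = -29130 - 2977176/93037 = -2713144986/93037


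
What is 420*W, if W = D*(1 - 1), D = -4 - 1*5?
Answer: 0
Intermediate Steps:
D = -9 (D = -4 - 5 = -9)
W = 0 (W = -9*(1 - 1) = -9*0 = 0)
420*W = 420*0 = 0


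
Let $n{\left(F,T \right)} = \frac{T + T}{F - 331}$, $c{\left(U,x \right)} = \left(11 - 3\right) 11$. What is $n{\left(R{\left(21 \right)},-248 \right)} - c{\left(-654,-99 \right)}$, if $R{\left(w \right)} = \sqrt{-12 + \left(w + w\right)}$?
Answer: $- \frac{9474552}{109531} + \frac{496 \sqrt{30}}{109531} \approx -86.476$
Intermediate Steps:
$R{\left(w \right)} = \sqrt{-12 + 2 w}$
$c{\left(U,x \right)} = 88$ ($c{\left(U,x \right)} = 8 \cdot 11 = 88$)
$n{\left(F,T \right)} = \frac{2 T}{-331 + F}$
$n{\left(R{\left(21 \right)},-248 \right)} - c{\left(-654,-99 \right)} = 2 \left(-248\right) \frac{1}{-331 + \sqrt{-12 + 2 \cdot 21}} - 88 = 2 \left(-248\right) \frac{1}{-331 + \sqrt{-12 + 42}} - 88 = 2 \left(-248\right) \frac{1}{-331 + \sqrt{30}} - 88 = - \frac{496}{-331 + \sqrt{30}} - 88 = -88 - \frac{496}{-331 + \sqrt{30}}$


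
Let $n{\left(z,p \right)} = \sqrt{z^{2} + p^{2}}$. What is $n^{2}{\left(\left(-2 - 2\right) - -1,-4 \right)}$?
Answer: $25$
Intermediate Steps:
$n{\left(z,p \right)} = \sqrt{p^{2} + z^{2}}$
$n^{2}{\left(\left(-2 - 2\right) - -1,-4 \right)} = \left(\sqrt{\left(-4\right)^{2} + \left(\left(-2 - 2\right) - -1\right)^{2}}\right)^{2} = \left(\sqrt{16 + \left(-4 + \left(-1 + 2\right)\right)^{2}}\right)^{2} = \left(\sqrt{16 + \left(-4 + 1\right)^{2}}\right)^{2} = \left(\sqrt{16 + \left(-3\right)^{2}}\right)^{2} = \left(\sqrt{16 + 9}\right)^{2} = \left(\sqrt{25}\right)^{2} = 5^{2} = 25$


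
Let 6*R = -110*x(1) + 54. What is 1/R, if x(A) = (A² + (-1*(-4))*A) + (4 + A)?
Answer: -3/523 ≈ -0.0057361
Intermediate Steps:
x(A) = 4 + A² + 5*A (x(A) = (A² + 4*A) + (4 + A) = 4 + A² + 5*A)
R = -523/3 (R = (-110*(4 + 1² + 5*1) + 54)/6 = (-110*(4 + 1 + 5) + 54)/6 = (-110*10 + 54)/6 = (-1100 + 54)/6 = (⅙)*(-1046) = -523/3 ≈ -174.33)
1/R = 1/(-523/3) = -3/523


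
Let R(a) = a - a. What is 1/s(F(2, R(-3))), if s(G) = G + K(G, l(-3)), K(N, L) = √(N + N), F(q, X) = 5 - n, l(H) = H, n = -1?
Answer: ¼ - √3/12 ≈ 0.10566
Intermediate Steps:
R(a) = 0
F(q, X) = 6 (F(q, X) = 5 - 1*(-1) = 5 + 1 = 6)
K(N, L) = √2*√N (K(N, L) = √(2*N) = √2*√N)
s(G) = G + √2*√G
1/s(F(2, R(-3))) = 1/(6 + √2*√6) = 1/(6 + 2*√3)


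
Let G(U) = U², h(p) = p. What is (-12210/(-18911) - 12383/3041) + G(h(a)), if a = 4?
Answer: 723089313/57508351 ≈ 12.574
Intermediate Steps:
(-12210/(-18911) - 12383/3041) + G(h(a)) = (-12210/(-18911) - 12383/3041) + 4² = (-12210*(-1/18911) - 12383*1/3041) + 16 = (12210/18911 - 12383/3041) + 16 = -197044303/57508351 + 16 = 723089313/57508351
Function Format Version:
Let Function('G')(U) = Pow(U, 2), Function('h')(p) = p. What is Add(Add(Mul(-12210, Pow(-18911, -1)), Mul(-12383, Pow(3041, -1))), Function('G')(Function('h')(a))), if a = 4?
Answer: Rational(723089313, 57508351) ≈ 12.574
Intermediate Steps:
Add(Add(Mul(-12210, Pow(-18911, -1)), Mul(-12383, Pow(3041, -1))), Function('G')(Function('h')(a))) = Add(Add(Mul(-12210, Pow(-18911, -1)), Mul(-12383, Pow(3041, -1))), Pow(4, 2)) = Add(Add(Mul(-12210, Rational(-1, 18911)), Mul(-12383, Rational(1, 3041))), 16) = Add(Add(Rational(12210, 18911), Rational(-12383, 3041)), 16) = Add(Rational(-197044303, 57508351), 16) = Rational(723089313, 57508351)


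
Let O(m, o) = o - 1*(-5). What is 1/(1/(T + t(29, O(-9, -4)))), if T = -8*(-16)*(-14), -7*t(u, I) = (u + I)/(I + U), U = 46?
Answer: -589598/329 ≈ -1792.1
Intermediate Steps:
O(m, o) = 5 + o (O(m, o) = o + 5 = 5 + o)
t(u, I) = -(I + u)/(7*(46 + I)) (t(u, I) = -(u + I)/(7*(I + 46)) = -(I + u)/(7*(46 + I)))
T = -1792 (T = 128*(-14) = -1792)
1/(1/(T + t(29, O(-9, -4)))) = 1/(1/(-1792 + (-(5 - 4) - 1*29)/(7*(46 + (5 - 4))))) = 1/(1/(-1792 + (-1*1 - 29)/(7*(46 + 1)))) = 1/(1/(-1792 + (1/7)*(-1 - 29)/47)) = 1/(1/(-1792 + (1/7)*(1/47)*(-30))) = 1/(1/(-1792 - 30/329)) = 1/(1/(-589598/329)) = 1/(-329/589598) = -589598/329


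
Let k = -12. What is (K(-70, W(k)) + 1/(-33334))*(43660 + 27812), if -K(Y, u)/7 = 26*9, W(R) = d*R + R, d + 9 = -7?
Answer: -1951224659448/16667 ≈ -1.1707e+8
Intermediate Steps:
d = -16 (d = -9 - 7 = -16)
W(R) = -15*R (W(R) = -16*R + R = -15*R)
K(Y, u) = -1638 (K(Y, u) = -182*9 = -7*234 = -1638)
(K(-70, W(k)) + 1/(-33334))*(43660 + 27812) = (-1638 + 1/(-33334))*(43660 + 27812) = (-1638 - 1/33334)*71472 = -54601093/33334*71472 = -1951224659448/16667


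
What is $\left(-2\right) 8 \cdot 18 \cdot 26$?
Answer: $-7488$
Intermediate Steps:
$\left(-2\right) 8 \cdot 18 \cdot 26 = \left(-16\right) 18 \cdot 26 = \left(-288\right) 26 = -7488$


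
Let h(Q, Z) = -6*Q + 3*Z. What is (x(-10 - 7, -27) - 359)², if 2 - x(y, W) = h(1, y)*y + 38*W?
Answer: 90000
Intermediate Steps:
x(y, W) = 2 - 38*W - y*(-6 + 3*y) (x(y, W) = 2 - ((-6*1 + 3*y)*y + 38*W) = 2 - ((-6 + 3*y)*y + 38*W) = 2 - (y*(-6 + 3*y) + 38*W) = 2 - (38*W + y*(-6 + 3*y)) = 2 + (-38*W - y*(-6 + 3*y)) = 2 - 38*W - y*(-6 + 3*y))
(x(-10 - 7, -27) - 359)² = ((2 - 38*(-27) - 3*(-10 - 7)*(-2 + (-10 - 7))) - 359)² = ((2 + 1026 - 3*(-17)*(-2 - 17)) - 359)² = ((2 + 1026 - 3*(-17)*(-19)) - 359)² = ((2 + 1026 - 969) - 359)² = (59 - 359)² = (-300)² = 90000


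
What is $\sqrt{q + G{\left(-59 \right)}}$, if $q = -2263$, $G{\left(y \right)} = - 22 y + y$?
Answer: $32 i \approx 32.0 i$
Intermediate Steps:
$G{\left(y \right)} = - 21 y$
$\sqrt{q + G{\left(-59 \right)}} = \sqrt{-2263 - -1239} = \sqrt{-2263 + 1239} = \sqrt{-1024} = 32 i$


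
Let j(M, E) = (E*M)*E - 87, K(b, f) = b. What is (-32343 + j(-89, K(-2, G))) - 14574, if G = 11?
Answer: -47360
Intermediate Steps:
j(M, E) = -87 + M*E² (j(M, E) = M*E² - 87 = -87 + M*E²)
(-32343 + j(-89, K(-2, G))) - 14574 = (-32343 + (-87 - 89*(-2)²)) - 14574 = (-32343 + (-87 - 89*4)) - 14574 = (-32343 + (-87 - 356)) - 14574 = (-32343 - 443) - 14574 = -32786 - 14574 = -47360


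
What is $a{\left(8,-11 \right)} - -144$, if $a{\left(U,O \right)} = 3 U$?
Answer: $168$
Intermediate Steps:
$a{\left(8,-11 \right)} - -144 = 3 \cdot 8 - -144 = 24 + 144 = 168$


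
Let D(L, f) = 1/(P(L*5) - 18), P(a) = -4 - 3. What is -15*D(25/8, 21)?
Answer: 3/5 ≈ 0.60000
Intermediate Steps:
P(a) = -7
D(L, f) = -1/25 (D(L, f) = 1/(-7 - 18) = 1/(-25) = -1/25)
-15*D(25/8, 21) = -15*(-1/25) = 3/5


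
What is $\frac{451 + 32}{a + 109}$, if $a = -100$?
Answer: $\frac{161}{3} \approx 53.667$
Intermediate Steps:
$\frac{451 + 32}{a + 109} = \frac{451 + 32}{-100 + 109} = \frac{483}{9} = 483 \cdot \frac{1}{9} = \frac{161}{3}$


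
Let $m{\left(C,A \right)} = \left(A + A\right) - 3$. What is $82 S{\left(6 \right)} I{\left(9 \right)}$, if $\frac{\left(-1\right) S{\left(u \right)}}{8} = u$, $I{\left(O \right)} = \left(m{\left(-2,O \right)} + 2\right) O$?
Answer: $-602208$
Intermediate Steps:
$m{\left(C,A \right)} = -3 + 2 A$ ($m{\left(C,A \right)} = 2 A - 3 = -3 + 2 A$)
$I{\left(O \right)} = O \left(-1 + 2 O\right)$ ($I{\left(O \right)} = \left(\left(-3 + 2 O\right) + 2\right) O = \left(-1 + 2 O\right) O = O \left(-1 + 2 O\right)$)
$S{\left(u \right)} = - 8 u$
$82 S{\left(6 \right)} I{\left(9 \right)} = 82 \left(\left(-8\right) 6\right) 9 \left(-1 + 2 \cdot 9\right) = 82 \left(-48\right) 9 \left(-1 + 18\right) = - 3936 \cdot 9 \cdot 17 = \left(-3936\right) 153 = -602208$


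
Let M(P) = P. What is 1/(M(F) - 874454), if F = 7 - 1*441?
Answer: -1/874888 ≈ -1.1430e-6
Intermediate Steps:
F = -434 (F = 7 - 441 = -434)
1/(M(F) - 874454) = 1/(-434 - 874454) = 1/(-874888) = -1/874888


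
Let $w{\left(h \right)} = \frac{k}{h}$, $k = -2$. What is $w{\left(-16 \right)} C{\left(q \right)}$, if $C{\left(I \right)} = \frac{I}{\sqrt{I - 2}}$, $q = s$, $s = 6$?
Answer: $\frac{3}{8} \approx 0.375$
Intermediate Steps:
$w{\left(h \right)} = - \frac{2}{h}$
$q = 6$
$C{\left(I \right)} = \frac{I}{\sqrt{-2 + I}}$
$w{\left(-16 \right)} C{\left(q \right)} = - \frac{2}{-16} \frac{6}{\sqrt{-2 + 6}} = \left(-2\right) \left(- \frac{1}{16}\right) \frac{6}{2} = \frac{6 \cdot \frac{1}{2}}{8} = \frac{1}{8} \cdot 3 = \frac{3}{8}$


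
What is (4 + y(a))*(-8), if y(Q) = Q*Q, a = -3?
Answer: -104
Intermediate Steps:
y(Q) = Q²
(4 + y(a))*(-8) = (4 + (-3)²)*(-8) = (4 + 9)*(-8) = 13*(-8) = -104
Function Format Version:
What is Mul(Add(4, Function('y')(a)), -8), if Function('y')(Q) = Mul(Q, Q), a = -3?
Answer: -104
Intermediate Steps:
Function('y')(Q) = Pow(Q, 2)
Mul(Add(4, Function('y')(a)), -8) = Mul(Add(4, Pow(-3, 2)), -8) = Mul(Add(4, 9), -8) = Mul(13, -8) = -104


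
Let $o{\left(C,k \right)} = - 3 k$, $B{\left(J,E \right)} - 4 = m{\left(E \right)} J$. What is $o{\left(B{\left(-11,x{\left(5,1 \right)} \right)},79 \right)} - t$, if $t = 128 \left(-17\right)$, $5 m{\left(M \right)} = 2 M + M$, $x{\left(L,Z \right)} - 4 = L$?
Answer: $1939$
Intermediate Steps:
$x{\left(L,Z \right)} = 4 + L$
$m{\left(M \right)} = \frac{3 M}{5}$ ($m{\left(M \right)} = \frac{2 M + M}{5} = \frac{3 M}{5}$)
$B{\left(J,E \right)} = 4 + \frac{3 E J}{5}$ ($B{\left(J,E \right)} = 4 + \frac{3 E}{5} J = 4 + \frac{3 E J}{5}$)
$t = -2176$
$o{\left(B{\left(-11,x{\left(5,1 \right)} \right)},79 \right)} - t = \left(-3\right) 79 - -2176 = -237 + 2176 = 1939$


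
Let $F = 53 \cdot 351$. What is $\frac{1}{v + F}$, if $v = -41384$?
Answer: $- \frac{1}{22781} \approx -4.3896 \cdot 10^{-5}$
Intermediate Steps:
$F = 18603$
$\frac{1}{v + F} = \frac{1}{-41384 + 18603} = \frac{1}{-22781} = - \frac{1}{22781}$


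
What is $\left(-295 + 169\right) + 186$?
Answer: $60$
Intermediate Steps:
$\left(-295 + 169\right) + 186 = -126 + 186 = 60$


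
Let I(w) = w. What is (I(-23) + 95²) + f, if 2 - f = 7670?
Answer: 1334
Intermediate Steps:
f = -7668 (f = 2 - 1*7670 = 2 - 7670 = -7668)
(I(-23) + 95²) + f = (-23 + 95²) - 7668 = (-23 + 9025) - 7668 = 9002 - 7668 = 1334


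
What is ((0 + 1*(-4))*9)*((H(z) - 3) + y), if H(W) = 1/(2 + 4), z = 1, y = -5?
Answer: 282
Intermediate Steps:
H(W) = 1/6
((0 + 1*(-4))*9)*((H(z) - 3) + y) = ((0 + 1*(-4))*9)*((1/6 - 3) - 5) = ((0 - 4)*9)*(-17/6 - 5) = -4*9*(-47/6) = -36*(-47/6) = 282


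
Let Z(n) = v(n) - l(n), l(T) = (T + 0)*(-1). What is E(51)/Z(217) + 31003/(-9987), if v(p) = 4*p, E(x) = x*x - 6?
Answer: -1544398/2167179 ≈ -0.71263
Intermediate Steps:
l(T) = -T (l(T) = T*(-1) = -T)
E(x) = -6 + x² (E(x) = x² - 6 = -6 + x²)
Z(n) = 5*n (Z(n) = 4*n - (-1)*n = 4*n + n = 5*n)
E(51)/Z(217) + 31003/(-9987) = (-6 + 51²)/((5*217)) + 31003/(-9987) = (-6 + 2601)/1085 + 31003*(-1/9987) = 2595*(1/1085) - 31003/9987 = 519/217 - 31003/9987 = -1544398/2167179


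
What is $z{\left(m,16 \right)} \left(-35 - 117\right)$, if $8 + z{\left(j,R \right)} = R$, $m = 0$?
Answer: $-1216$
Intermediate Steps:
$z{\left(j,R \right)} = -8 + R$
$z{\left(m,16 \right)} \left(-35 - 117\right) = \left(-8 + 16\right) \left(-35 - 117\right) = 8 \left(-35 - 117\right) = 8 \left(-152\right) = -1216$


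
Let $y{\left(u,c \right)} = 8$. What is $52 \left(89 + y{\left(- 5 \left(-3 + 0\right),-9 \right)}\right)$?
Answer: $5044$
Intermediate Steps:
$52 \left(89 + y{\left(- 5 \left(-3 + 0\right),-9 \right)}\right) = 52 \left(89 + 8\right) = 52 \cdot 97 = 5044$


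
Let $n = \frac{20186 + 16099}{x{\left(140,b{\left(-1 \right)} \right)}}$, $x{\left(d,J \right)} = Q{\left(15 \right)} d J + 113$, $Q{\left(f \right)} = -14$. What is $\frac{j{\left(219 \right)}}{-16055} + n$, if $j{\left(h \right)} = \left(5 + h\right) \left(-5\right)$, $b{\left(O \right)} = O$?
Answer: $\frac{38991829}{2218801} \approx 17.573$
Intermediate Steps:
$j{\left(h \right)} = -25 - 5 h$
$x{\left(d,J \right)} = 113 - 14 J d$ ($x{\left(d,J \right)} = - 14 d J + 113 = - 14 J d + 113 = 113 - 14 J d$)
$n = \frac{12095}{691}$ ($n = \frac{20186 + 16099}{113 - \left(-14\right) 140} = \frac{36285}{113 + 1960} = \frac{36285}{2073} = 36285 \cdot \frac{1}{2073} = \frac{12095}{691} \approx 17.504$)
$\frac{j{\left(219 \right)}}{-16055} + n = \frac{-25 - 1095}{-16055} + \frac{12095}{691} = \left(-25 - 1095\right) \left(- \frac{1}{16055}\right) + \frac{12095}{691} = \left(-1120\right) \left(- \frac{1}{16055}\right) + \frac{12095}{691} = \frac{224}{3211} + \frac{12095}{691} = \frac{38991829}{2218801}$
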